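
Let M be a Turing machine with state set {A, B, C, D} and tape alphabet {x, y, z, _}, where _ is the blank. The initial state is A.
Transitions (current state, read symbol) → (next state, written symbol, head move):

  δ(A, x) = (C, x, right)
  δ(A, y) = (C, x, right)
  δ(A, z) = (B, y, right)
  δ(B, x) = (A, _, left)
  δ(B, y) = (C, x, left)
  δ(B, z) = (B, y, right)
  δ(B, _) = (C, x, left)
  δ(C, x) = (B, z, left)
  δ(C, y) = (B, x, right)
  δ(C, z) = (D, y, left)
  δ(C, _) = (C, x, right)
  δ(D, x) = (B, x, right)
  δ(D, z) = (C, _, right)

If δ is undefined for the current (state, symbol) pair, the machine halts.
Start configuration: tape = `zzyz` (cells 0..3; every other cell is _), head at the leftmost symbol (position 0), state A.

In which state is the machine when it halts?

A

A | _[z]zyz   read z → write y, move right, go to B
B | _y[z]yz   read z → write y, move right, go to B
B | _yy[y]z   read y → write x, move left, go to C
C | _y[y]xz   read y → write x, move right, go to B
B | _yx[x]z   read x → write _, move left, go to A
A | _y[x]_z   read x → write x, move right, go to C
C | _yx[_]z   read _ → write x, move right, go to C
C | _yxx[z]   read z → write y, move left, go to D
D | _yx[x]y   read x → write x, move right, go to B
B | _yxx[y]   read y → write x, move left, go to C
C | _yx[x]x   read x → write z, move left, go to B
B | _y[x]zx   read x → write _, move left, go to A
A | _[y]_zx   read y → write x, move right, go to C
C | _x[_]zx   read _ → write x, move right, go to C
C | _xx[z]x   read z → write y, move left, go to D
D | _x[x]yx   read x → write x, move right, go to B
B | _xx[y]x   read y → write x, move left, go to C
C | _x[x]xx   read x → write z, move left, go to B
B | _[x]zxx   read x → write _, move left, go to A
A | [_]_zxx
No transition is defined for (A, _); M halts in state A.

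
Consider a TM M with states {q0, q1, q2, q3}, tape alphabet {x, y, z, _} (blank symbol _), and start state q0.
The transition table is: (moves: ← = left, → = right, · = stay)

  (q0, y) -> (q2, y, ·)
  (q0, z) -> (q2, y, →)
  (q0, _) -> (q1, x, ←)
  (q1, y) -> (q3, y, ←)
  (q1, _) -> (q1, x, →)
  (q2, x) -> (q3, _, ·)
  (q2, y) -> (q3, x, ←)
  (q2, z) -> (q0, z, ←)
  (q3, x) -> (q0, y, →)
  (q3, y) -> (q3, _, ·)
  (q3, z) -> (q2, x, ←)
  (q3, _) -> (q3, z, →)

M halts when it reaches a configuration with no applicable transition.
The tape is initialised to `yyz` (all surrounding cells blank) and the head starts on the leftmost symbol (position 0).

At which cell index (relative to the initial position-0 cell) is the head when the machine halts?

q0 | _[y]yz_   read y → write y, move ·, go to q2
q2 | _[y]yz_   read y → write x, move ←, go to q3
q3 | [_]xyz_   read _ → write z, move →, go to q3
q3 | z[x]yz_   read x → write y, move →, go to q0
q0 | zy[y]z_   read y → write y, move ·, go to q2
q2 | zy[y]z_   read y → write x, move ←, go to q3
q3 | z[y]xz_   read y → write _, move ·, go to q3
q3 | z[_]xz_   read _ → write z, move →, go to q3
q3 | zz[x]z_   read x → write y, move →, go to q0
q0 | zzy[z]_   read z → write y, move →, go to q2
q2 | zzyy[_]
At halt the head is at cell 3.

3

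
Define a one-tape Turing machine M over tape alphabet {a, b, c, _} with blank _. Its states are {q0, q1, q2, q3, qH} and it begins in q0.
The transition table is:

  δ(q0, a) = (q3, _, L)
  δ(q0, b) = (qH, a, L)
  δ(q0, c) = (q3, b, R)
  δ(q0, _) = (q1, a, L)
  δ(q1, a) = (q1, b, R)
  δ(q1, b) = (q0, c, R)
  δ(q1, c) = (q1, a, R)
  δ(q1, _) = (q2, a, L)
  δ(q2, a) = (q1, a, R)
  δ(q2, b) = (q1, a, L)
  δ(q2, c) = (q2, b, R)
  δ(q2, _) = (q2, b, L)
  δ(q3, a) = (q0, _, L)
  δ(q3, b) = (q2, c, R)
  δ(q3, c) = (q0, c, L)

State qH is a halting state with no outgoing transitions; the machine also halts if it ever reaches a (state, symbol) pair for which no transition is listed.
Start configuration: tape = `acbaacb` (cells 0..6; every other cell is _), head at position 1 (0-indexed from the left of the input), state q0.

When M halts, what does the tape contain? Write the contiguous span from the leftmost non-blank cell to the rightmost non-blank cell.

state=q0 head=1 tape=a[c]baacb___   (q0,c)→(q3,b,R)
state=q3 head=2 tape=ab[b]aacb___   (q3,b)→(q2,c,R)
state=q2 head=3 tape=abc[a]acb___   (q2,a)→(q1,a,R)
state=q1 head=4 tape=abca[a]cb___   (q1,a)→(q1,b,R)
state=q1 head=5 tape=abcab[c]b___   (q1,c)→(q1,a,R)
state=q1 head=6 tape=abcaba[b]___   (q1,b)→(q0,c,R)
state=q0 head=7 tape=abcabac[_]__   (q0,_)→(q1,a,L)
state=q1 head=6 tape=abcaba[c]a__   (q1,c)→(q1,a,R)
state=q1 head=7 tape=abcabaa[a]__   (q1,a)→(q1,b,R)
state=q1 head=8 tape=abcabaab[_]_   (q1,_)→(q2,a,L)
state=q2 head=7 tape=abcabaa[b]a_   (q2,b)→(q1,a,L)
state=q1 head=6 tape=abcaba[a]aa_   (q1,a)→(q1,b,R)
state=q1 head=7 tape=abcabab[a]a_   (q1,a)→(q1,b,R)
state=q1 head=8 tape=abcababb[a]_   (q1,a)→(q1,b,R)
state=q1 head=9 tape=abcababbb[_]   (q1,_)→(q2,a,L)
state=q2 head=8 tape=abcababb[b]a   (q2,b)→(q1,a,L)
state=q1 head=7 tape=abcabab[b]aa   (q1,b)→(q0,c,R)
state=q0 head=8 tape=abcababc[a]a   (q0,a)→(q3,_,L)
state=q3 head=7 tape=abcabab[c]_a   (q3,c)→(q0,c,L)
state=q0 head=6 tape=abcaba[b]c_a   (q0,b)→(qH,a,L)
state=qH head=5 tape=abcab[a]ac_a
The non-blank tape span at halt is abcabaac_a.

abcabaac_a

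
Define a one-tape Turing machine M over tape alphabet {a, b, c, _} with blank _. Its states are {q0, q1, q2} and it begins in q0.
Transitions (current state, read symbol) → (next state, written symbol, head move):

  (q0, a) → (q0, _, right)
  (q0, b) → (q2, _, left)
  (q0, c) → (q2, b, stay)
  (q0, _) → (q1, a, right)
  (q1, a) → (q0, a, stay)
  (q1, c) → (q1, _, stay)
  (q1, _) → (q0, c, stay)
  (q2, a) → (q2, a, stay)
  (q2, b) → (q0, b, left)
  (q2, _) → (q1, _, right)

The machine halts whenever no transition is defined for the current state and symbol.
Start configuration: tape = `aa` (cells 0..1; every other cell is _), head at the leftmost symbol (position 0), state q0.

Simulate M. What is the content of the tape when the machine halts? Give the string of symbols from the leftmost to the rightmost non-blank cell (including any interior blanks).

ab

q0 | [a]a__   read a → write _, move right, go to q0
q0 | _[a]__   read a → write _, move right, go to q0
q0 | __[_]_   read _ → write a, move right, go to q1
q1 | __a[_]   read _ → write c, move stay, go to q0
q0 | __a[c]   read c → write b, move stay, go to q2
q2 | __a[b]   read b → write b, move left, go to q0
q0 | __[a]b   read a → write _, move right, go to q0
q0 | ___[b]   read b → write _, move left, go to q2
q2 | __[_]_   read _ → write _, move right, go to q1
q1 | ___[_]   read _ → write c, move stay, go to q0
q0 | ___[c]   read c → write b, move stay, go to q2
q2 | ___[b]   read b → write b, move left, go to q0
q0 | __[_]b   read _ → write a, move right, go to q1
q1 | __a[b]
The non-blank tape span at halt is ab.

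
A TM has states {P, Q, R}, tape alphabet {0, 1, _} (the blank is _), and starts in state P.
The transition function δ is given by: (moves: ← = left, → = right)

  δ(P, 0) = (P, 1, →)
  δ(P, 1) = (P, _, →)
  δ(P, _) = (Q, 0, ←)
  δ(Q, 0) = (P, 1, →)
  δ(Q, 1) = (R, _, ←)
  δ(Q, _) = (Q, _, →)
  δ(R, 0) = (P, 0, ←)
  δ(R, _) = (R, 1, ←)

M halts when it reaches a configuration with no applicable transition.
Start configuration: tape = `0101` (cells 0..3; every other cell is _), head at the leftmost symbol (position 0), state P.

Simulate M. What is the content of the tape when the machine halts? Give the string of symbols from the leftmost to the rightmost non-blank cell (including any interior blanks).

1_11_0

P | [0]101__   read 0 → write 1, move →, go to P
P | 1[1]01__   read 1 → write _, move →, go to P
P | 1_[0]1__   read 0 → write 1, move →, go to P
P | 1_1[1]__   read 1 → write _, move →, go to P
P | 1_1_[_]_   read _ → write 0, move ←, go to Q
Q | 1_1[_]0_   read _ → write _, move →, go to Q
Q | 1_1_[0]_   read 0 → write 1, move →, go to P
P | 1_1_1[_]   read _ → write 0, move ←, go to Q
Q | 1_1_[1]0   read 1 → write _, move ←, go to R
R | 1_1[_]_0   read _ → write 1, move ←, go to R
R | 1_[1]1_0
The non-blank tape span at halt is 1_11_0.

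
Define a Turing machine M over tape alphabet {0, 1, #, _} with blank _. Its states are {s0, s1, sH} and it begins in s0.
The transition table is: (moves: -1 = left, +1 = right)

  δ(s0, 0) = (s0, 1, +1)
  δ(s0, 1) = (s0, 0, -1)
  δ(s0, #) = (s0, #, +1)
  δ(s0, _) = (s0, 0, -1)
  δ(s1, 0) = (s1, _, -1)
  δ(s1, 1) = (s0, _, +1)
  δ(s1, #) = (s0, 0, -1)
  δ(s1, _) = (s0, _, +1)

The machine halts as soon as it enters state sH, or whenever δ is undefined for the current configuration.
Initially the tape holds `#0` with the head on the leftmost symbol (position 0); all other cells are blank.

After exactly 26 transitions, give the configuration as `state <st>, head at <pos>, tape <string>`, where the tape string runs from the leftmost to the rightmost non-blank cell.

state=s0 head=0 tape=[#]0____   (s0,#)→(s0,#,+1)
state=s0 head=1 tape=#[0]____   (s0,0)→(s0,1,+1)
state=s0 head=2 tape=#1[_]___   (s0,_)→(s0,0,-1)
state=s0 head=1 tape=#[1]0___   (s0,1)→(s0,0,-1)
state=s0 head=0 tape=[#]00___   (s0,#)→(s0,#,+1)
state=s0 head=1 tape=#[0]0___   (s0,0)→(s0,1,+1)
state=s0 head=2 tape=#1[0]___   (s0,0)→(s0,1,+1)
state=s0 head=3 tape=#11[_]__   (s0,_)→(s0,0,-1)
state=s0 head=2 tape=#1[1]0__   (s0,1)→(s0,0,-1)
state=s0 head=1 tape=#[1]00__   (s0,1)→(s0,0,-1)
state=s0 head=0 tape=[#]000__   (s0,#)→(s0,#,+1)
state=s0 head=1 tape=#[0]00__   (s0,0)→(s0,1,+1)
state=s0 head=2 tape=#1[0]0__   (s0,0)→(s0,1,+1)
state=s0 head=3 tape=#11[0]__   (s0,0)→(s0,1,+1)
state=s0 head=4 tape=#111[_]_   (s0,_)→(s0,0,-1)
state=s0 head=3 tape=#11[1]0_   (s0,1)→(s0,0,-1)
state=s0 head=2 tape=#1[1]00_   (s0,1)→(s0,0,-1)
state=s0 head=1 tape=#[1]000_   (s0,1)→(s0,0,-1)
state=s0 head=0 tape=[#]0000_   (s0,#)→(s0,#,+1)
state=s0 head=1 tape=#[0]000_   (s0,0)→(s0,1,+1)
state=s0 head=2 tape=#1[0]00_   (s0,0)→(s0,1,+1)
state=s0 head=3 tape=#11[0]0_   (s0,0)→(s0,1,+1)
state=s0 head=4 tape=#111[0]_   (s0,0)→(s0,1,+1)
state=s0 head=5 tape=#1111[_]   (s0,_)→(s0,0,-1)
state=s0 head=4 tape=#111[1]0   (s0,1)→(s0,0,-1)
state=s0 head=3 tape=#11[1]00   (s0,1)→(s0,0,-1)
state=s0 head=2 tape=#1[1]000
After 26 steps: state s0, head at 2, tape #11000.

state s0, head at 2, tape #11000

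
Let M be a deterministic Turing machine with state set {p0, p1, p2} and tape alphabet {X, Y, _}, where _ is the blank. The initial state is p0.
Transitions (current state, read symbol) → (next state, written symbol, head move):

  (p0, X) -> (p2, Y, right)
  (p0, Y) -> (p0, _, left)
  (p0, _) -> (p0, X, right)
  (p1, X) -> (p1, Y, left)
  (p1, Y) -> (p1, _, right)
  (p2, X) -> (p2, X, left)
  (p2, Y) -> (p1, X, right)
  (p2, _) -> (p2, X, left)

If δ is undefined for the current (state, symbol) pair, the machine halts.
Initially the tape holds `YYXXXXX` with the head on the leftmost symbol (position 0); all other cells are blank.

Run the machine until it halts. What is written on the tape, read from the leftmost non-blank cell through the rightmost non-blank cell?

YYYXXXXX

state=p0 head=0 tape=__[Y]YXXXXX   (p0,Y)→(p0,_,left)
state=p0 head=-1 tape=_[_]_YXXXXX   (p0,_)→(p0,X,right)
state=p0 head=0 tape=_X[_]YXXXXX   (p0,_)→(p0,X,right)
state=p0 head=1 tape=_XX[Y]XXXXX   (p0,Y)→(p0,_,left)
state=p0 head=0 tape=_X[X]_XXXXX   (p0,X)→(p2,Y,right)
state=p2 head=1 tape=_XY[_]XXXXX   (p2,_)→(p2,X,left)
state=p2 head=0 tape=_X[Y]XXXXXX   (p2,Y)→(p1,X,right)
state=p1 head=1 tape=_XX[X]XXXXX   (p1,X)→(p1,Y,left)
state=p1 head=0 tape=_X[X]YXXXXX   (p1,X)→(p1,Y,left)
state=p1 head=-1 tape=_[X]YYXXXXX   (p1,X)→(p1,Y,left)
state=p1 head=-2 tape=[_]YYYXXXXX
The non-blank tape span at halt is YYYXXXXX.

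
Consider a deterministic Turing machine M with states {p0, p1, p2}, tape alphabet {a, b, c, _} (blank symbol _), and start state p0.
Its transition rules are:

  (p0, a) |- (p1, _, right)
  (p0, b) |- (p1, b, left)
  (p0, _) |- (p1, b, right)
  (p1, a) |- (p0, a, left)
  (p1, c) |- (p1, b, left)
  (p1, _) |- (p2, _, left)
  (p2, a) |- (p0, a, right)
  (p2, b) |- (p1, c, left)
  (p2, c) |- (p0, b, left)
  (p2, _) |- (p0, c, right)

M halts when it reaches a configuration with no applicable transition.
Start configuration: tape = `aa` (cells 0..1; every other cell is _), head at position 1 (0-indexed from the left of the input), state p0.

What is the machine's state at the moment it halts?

p0 | ___a[a]__   read a → write _, move right, go to p1
p1 | ___a_[_]_   read _ → write _, move left, go to p2
p2 | ___a[_]__   read _ → write c, move right, go to p0
p0 | ___ac[_]_   read _ → write b, move right, go to p1
p1 | ___acb[_]   read _ → write _, move left, go to p2
p2 | ___ac[b]_   read b → write c, move left, go to p1
p1 | ___a[c]c_   read c → write b, move left, go to p1
p1 | ___[a]bc_   read a → write a, move left, go to p0
p0 | __[_]abc_   read _ → write b, move right, go to p1
p1 | __b[a]bc_   read a → write a, move left, go to p0
p0 | __[b]abc_   read b → write b, move left, go to p1
p1 | _[_]babc_   read _ → write _, move left, go to p2
p2 | [_]_babc_   read _ → write c, move right, go to p0
p0 | c[_]babc_   read _ → write b, move right, go to p1
p1 | cb[b]abc_
No transition is defined for (p1, b); M halts in state p1.

p1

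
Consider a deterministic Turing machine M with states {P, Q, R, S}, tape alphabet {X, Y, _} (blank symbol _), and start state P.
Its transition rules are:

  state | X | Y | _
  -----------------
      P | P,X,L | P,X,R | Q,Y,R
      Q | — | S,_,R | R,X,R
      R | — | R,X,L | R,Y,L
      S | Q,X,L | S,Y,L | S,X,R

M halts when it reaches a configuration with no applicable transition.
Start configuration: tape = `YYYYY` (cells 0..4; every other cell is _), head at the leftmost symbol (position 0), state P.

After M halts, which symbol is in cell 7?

Y

state=P head=0 tape=[Y]YYYY___   (P,Y)→(P,X,R)
state=P head=1 tape=X[Y]YYY___   (P,Y)→(P,X,R)
state=P head=2 tape=XX[Y]YY___   (P,Y)→(P,X,R)
state=P head=3 tape=XXX[Y]Y___   (P,Y)→(P,X,R)
state=P head=4 tape=XXXX[Y]___   (P,Y)→(P,X,R)
state=P head=5 tape=XXXXX[_]__   (P,_)→(Q,Y,R)
state=Q head=6 tape=XXXXXY[_]_   (Q,_)→(R,X,R)
state=R head=7 tape=XXXXXYX[_]   (R,_)→(R,Y,L)
state=R head=6 tape=XXXXXY[X]Y
Cell 7 holds Y when M halts.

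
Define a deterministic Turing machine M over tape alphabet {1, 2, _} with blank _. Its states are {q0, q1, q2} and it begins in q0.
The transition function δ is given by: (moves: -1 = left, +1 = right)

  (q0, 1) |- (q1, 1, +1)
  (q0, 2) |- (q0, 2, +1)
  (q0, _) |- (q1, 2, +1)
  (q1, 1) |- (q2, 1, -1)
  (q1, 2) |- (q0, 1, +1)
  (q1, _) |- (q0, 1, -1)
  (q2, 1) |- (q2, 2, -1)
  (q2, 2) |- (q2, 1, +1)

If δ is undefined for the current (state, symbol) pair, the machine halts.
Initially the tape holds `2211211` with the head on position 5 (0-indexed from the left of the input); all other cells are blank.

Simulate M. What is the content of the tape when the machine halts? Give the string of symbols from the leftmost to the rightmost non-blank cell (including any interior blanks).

2111111

state=q0 head=5 tape=22112[1]1_   (q0,1)→(q1,1,+1)
state=q1 head=6 tape=221121[1]_   (q1,1)→(q2,1,-1)
state=q2 head=5 tape=22112[1]1_   (q2,1)→(q2,2,-1)
state=q2 head=4 tape=2211[2]21_   (q2,2)→(q2,1,+1)
state=q2 head=5 tape=22111[2]1_   (q2,2)→(q2,1,+1)
state=q2 head=6 tape=221111[1]_   (q2,1)→(q2,2,-1)
state=q2 head=5 tape=22111[1]2_   (q2,1)→(q2,2,-1)
state=q2 head=4 tape=2211[1]22_   (q2,1)→(q2,2,-1)
state=q2 head=3 tape=221[1]222_   (q2,1)→(q2,2,-1)
state=q2 head=2 tape=22[1]2222_   (q2,1)→(q2,2,-1)
state=q2 head=1 tape=2[2]22222_   (q2,2)→(q2,1,+1)
state=q2 head=2 tape=21[2]2222_   (q2,2)→(q2,1,+1)
state=q2 head=3 tape=211[2]222_   (q2,2)→(q2,1,+1)
state=q2 head=4 tape=2111[2]22_   (q2,2)→(q2,1,+1)
state=q2 head=5 tape=21111[2]2_   (q2,2)→(q2,1,+1)
state=q2 head=6 tape=211111[2]_   (q2,2)→(q2,1,+1)
state=q2 head=7 tape=2111111[_]
The non-blank tape span at halt is 2111111.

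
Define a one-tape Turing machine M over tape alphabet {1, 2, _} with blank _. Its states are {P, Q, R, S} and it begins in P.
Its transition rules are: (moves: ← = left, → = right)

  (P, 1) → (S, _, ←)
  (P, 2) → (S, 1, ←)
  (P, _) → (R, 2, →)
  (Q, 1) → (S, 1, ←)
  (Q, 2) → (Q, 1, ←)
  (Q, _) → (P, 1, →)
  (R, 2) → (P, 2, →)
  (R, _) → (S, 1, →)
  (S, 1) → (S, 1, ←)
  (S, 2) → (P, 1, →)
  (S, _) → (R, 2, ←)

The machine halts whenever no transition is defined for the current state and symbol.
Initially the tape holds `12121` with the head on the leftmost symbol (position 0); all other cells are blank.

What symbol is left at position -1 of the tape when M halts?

1

state=P head=0 tape=__[1]2121__   (P,1)→(S,_,←)
state=S head=-1 tape=_[_]_2121__   (S,_)→(R,2,←)
state=R head=-2 tape=[_]2_2121__   (R,_)→(S,1,→)
state=S head=-1 tape=1[2]_2121__   (S,2)→(P,1,→)
state=P head=0 tape=11[_]2121__   (P,_)→(R,2,→)
state=R head=1 tape=112[2]121__   (R,2)→(P,2,→)
state=P head=2 tape=1122[1]21__   (P,1)→(S,_,←)
state=S head=1 tape=112[2]_21__   (S,2)→(P,1,→)
state=P head=2 tape=1121[_]21__   (P,_)→(R,2,→)
state=R head=3 tape=11212[2]1__   (R,2)→(P,2,→)
state=P head=4 tape=112122[1]__   (P,1)→(S,_,←)
state=S head=3 tape=11212[2]___   (S,2)→(P,1,→)
state=P head=4 tape=112121[_]__   (P,_)→(R,2,→)
state=R head=5 tape=1121212[_]_   (R,_)→(S,1,→)
state=S head=6 tape=11212121[_]   (S,_)→(R,2,←)
state=R head=5 tape=1121212[1]2
Cell -1 holds 1 when M halts.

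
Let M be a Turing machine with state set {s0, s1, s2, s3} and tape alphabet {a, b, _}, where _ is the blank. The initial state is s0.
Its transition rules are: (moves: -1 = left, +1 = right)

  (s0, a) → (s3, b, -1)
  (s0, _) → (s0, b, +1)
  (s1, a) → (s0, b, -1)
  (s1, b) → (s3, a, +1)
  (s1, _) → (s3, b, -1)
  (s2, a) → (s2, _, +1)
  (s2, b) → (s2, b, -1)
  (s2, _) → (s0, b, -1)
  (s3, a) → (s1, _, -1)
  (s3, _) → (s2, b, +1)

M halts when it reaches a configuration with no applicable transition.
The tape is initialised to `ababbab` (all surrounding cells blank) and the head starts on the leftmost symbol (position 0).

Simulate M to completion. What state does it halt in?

s0

state=s0 head=0 tape=___[a]babbab   (s0,a)→(s3,b,-1)
state=s3 head=-1 tape=__[_]bbabbab   (s3,_)→(s2,b,+1)
state=s2 head=0 tape=__b[b]babbab   (s2,b)→(s2,b,-1)
state=s2 head=-1 tape=__[b]bbabbab   (s2,b)→(s2,b,-1)
state=s2 head=-2 tape=_[_]bbbabbab   (s2,_)→(s0,b,-1)
state=s0 head=-3 tape=[_]bbbbabbab   (s0,_)→(s0,b,+1)
state=s0 head=-2 tape=b[b]bbbabbab
No transition is defined for (s0, b); M halts in state s0.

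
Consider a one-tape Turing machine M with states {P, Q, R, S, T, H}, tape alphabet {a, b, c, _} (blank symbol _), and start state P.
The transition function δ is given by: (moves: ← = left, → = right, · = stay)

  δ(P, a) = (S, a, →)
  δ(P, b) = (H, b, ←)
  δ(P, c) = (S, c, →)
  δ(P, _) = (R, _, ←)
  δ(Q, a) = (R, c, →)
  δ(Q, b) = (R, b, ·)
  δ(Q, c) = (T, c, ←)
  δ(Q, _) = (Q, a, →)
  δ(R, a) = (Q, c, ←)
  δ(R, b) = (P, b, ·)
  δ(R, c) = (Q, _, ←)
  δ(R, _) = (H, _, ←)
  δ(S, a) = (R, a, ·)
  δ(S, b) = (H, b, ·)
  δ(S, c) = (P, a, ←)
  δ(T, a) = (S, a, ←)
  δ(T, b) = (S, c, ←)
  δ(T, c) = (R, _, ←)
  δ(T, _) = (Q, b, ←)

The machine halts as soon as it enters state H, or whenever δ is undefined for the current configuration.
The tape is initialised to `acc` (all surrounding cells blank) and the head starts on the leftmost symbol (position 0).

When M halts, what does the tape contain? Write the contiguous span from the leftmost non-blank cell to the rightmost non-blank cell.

P | __[a]cc   read a → write a, move →, go to S
S | __a[c]c   read c → write a, move ←, go to P
P | __[a]ac   read a → write a, move →, go to S
S | __a[a]c   read a → write a, move ·, go to R
R | __a[a]c   read a → write c, move ←, go to Q
Q | __[a]cc   read a → write c, move →, go to R
R | __c[c]c   read c → write _, move ←, go to Q
Q | __[c]_c   read c → write c, move ←, go to T
T | _[_]c_c   read _ → write b, move ←, go to Q
Q | [_]bc_c   read _ → write a, move →, go to Q
Q | a[b]c_c   read b → write b, move ·, go to R
R | a[b]c_c   read b → write b, move ·, go to P
P | a[b]c_c   read b → write b, move ←, go to H
H | [a]bc_c
The non-blank tape span at halt is abc_c.

abc_c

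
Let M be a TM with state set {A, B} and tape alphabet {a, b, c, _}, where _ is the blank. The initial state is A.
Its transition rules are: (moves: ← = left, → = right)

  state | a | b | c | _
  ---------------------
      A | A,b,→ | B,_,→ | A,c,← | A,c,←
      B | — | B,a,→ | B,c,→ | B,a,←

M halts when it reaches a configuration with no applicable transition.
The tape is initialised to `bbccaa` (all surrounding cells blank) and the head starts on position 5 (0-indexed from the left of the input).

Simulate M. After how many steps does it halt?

A | bbcca[a]__   read a → write b, move →, go to A
A | bbccab[_]_   read _ → write c, move ←, go to A
A | bbcca[b]c_   read b → write _, move →, go to B
B | bbcca_[c]_   read c → write c, move →, go to B
B | bbcca_c[_]   read _ → write a, move ←, go to B
B | bbcca_[c]a   read c → write c, move →, go to B
B | bbcca_c[a]
M halts after 6 transitions.

6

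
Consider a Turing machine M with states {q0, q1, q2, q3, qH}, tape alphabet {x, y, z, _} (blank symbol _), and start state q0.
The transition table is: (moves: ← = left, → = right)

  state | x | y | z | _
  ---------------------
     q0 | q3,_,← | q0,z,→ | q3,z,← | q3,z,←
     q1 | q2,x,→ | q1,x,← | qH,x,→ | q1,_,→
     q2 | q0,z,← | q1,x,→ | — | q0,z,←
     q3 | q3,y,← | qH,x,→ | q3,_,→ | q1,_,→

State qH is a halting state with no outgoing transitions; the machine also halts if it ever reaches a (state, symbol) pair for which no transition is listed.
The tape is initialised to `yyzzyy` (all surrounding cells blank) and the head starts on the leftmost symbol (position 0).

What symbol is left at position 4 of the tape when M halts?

x

q0 | [y]yzzyy   read y → write z, move →, go to q0
q0 | z[y]zzyy   read y → write z, move →, go to q0
q0 | zz[z]zyy   read z → write z, move ←, go to q3
q3 | z[z]zzyy   read z → write _, move →, go to q3
q3 | z_[z]zyy   read z → write _, move →, go to q3
q3 | z__[z]yy   read z → write _, move →, go to q3
q3 | z___[y]y   read y → write x, move →, go to qH
qH | z___x[y]
Cell 4 holds x when M halts.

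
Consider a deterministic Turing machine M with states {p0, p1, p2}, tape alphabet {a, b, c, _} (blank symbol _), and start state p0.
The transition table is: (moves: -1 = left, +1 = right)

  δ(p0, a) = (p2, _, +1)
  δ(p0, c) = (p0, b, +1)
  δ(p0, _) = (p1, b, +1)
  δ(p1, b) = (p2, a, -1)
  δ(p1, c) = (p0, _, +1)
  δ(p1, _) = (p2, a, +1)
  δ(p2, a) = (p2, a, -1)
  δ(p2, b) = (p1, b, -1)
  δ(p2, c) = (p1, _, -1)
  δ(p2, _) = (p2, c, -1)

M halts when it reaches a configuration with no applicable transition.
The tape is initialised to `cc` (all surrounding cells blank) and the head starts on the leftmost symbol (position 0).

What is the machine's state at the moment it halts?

p0 | _[c]c___   read c → write b, move +1, go to p0
p0 | _b[c]___   read c → write b, move +1, go to p0
p0 | _bb[_]__   read _ → write b, move +1, go to p1
p1 | _bbb[_]_   read _ → write a, move +1, go to p2
p2 | _bbba[_]   read _ → write c, move -1, go to p2
p2 | _bbb[a]c   read a → write a, move -1, go to p2
p2 | _bb[b]ac   read b → write b, move -1, go to p1
p1 | _b[b]bac   read b → write a, move -1, go to p2
p2 | _[b]abac   read b → write b, move -1, go to p1
p1 | [_]babac   read _ → write a, move +1, go to p2
p2 | a[b]abac   read b → write b, move -1, go to p1
p1 | [a]babac
No transition is defined for (p1, a); M halts in state p1.

p1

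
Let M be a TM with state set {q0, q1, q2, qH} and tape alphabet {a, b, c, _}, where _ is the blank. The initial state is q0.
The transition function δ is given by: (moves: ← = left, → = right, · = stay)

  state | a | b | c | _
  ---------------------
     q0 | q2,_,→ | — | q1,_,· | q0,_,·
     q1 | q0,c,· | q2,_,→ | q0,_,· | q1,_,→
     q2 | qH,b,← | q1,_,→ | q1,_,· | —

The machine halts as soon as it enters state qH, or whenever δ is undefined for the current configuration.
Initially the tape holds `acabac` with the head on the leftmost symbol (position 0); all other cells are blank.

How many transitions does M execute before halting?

q0 | [a]cabac   read a → write _, move →, go to q2
q2 | _[c]abac   read c → write _, move ·, go to q1
q1 | _[_]abac   read _ → write _, move →, go to q1
q1 | __[a]bac   read a → write c, move ·, go to q0
q0 | __[c]bac   read c → write _, move ·, go to q1
q1 | __[_]bac   read _ → write _, move →, go to q1
q1 | ___[b]ac   read b → write _, move →, go to q2
q2 | ____[a]c   read a → write b, move ←, go to qH
qH | ___[_]bc
M halts after 8 transitions.

8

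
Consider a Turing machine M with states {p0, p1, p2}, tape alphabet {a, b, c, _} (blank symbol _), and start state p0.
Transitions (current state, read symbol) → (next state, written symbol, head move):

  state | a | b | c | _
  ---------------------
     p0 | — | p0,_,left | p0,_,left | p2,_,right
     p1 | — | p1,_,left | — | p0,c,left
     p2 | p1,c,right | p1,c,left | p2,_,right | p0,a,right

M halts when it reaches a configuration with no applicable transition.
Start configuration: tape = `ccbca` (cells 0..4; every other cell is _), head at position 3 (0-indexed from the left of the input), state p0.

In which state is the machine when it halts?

p0 | _ccb[c]a_   read c → write _, move left, go to p0
p0 | _cc[b]_a_   read b → write _, move left, go to p0
p0 | _c[c]__a_   read c → write _, move left, go to p0
p0 | _[c]___a_   read c → write _, move left, go to p0
p0 | [_]____a_   read _ → write _, move right, go to p2
p2 | _[_]___a_   read _ → write a, move right, go to p0
p0 | _a[_]__a_   read _ → write _, move right, go to p2
p2 | _a_[_]_a_   read _ → write a, move right, go to p0
p0 | _a_a[_]a_   read _ → write _, move right, go to p2
p2 | _a_a_[a]_   read a → write c, move right, go to p1
p1 | _a_a_c[_]   read _ → write c, move left, go to p0
p0 | _a_a_[c]c   read c → write _, move left, go to p0
p0 | _a_a[_]_c   read _ → write _, move right, go to p2
p2 | _a_a_[_]c   read _ → write a, move right, go to p0
p0 | _a_a_a[c]   read c → write _, move left, go to p0
p0 | _a_a_[a]_
No transition is defined for (p0, a); M halts in state p0.

p0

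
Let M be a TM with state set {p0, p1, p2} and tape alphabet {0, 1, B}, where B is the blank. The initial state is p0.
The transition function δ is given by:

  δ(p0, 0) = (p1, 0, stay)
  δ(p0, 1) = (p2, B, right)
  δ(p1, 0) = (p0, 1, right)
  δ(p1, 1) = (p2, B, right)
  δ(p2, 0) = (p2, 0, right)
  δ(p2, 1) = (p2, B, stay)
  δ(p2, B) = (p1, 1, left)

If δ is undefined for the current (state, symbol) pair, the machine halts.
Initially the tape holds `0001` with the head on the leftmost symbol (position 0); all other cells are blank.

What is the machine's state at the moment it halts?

p0 | [0]001B   read 0 → write 0, move stay, go to p1
p1 | [0]001B   read 0 → write 1, move right, go to p0
p0 | 1[0]01B   read 0 → write 0, move stay, go to p1
p1 | 1[0]01B   read 0 → write 1, move right, go to p0
p0 | 11[0]1B   read 0 → write 0, move stay, go to p1
p1 | 11[0]1B   read 0 → write 1, move right, go to p0
p0 | 111[1]B   read 1 → write B, move right, go to p2
p2 | 111B[B]   read B → write 1, move left, go to p1
p1 | 111[B]1
No transition is defined for (p1, B); M halts in state p1.

p1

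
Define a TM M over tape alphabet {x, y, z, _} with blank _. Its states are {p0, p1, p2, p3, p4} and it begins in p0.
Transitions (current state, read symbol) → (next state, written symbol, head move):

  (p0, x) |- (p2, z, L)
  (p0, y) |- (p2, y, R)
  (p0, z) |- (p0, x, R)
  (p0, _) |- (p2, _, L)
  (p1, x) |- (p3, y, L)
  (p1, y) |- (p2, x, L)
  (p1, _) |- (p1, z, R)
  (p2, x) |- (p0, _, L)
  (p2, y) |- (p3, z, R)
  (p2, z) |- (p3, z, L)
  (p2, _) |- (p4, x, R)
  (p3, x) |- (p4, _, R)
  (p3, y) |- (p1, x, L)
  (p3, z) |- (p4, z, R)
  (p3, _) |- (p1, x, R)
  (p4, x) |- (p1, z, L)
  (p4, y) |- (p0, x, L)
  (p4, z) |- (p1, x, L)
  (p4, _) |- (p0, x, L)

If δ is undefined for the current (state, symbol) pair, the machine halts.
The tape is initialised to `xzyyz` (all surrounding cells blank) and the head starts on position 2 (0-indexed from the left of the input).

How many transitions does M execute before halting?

17

state=p0 head=2 tape=xz[y]yz_   (p0,y)→(p2,y,R)
state=p2 head=3 tape=xzy[y]z_   (p2,y)→(p3,z,R)
state=p3 head=4 tape=xzyz[z]_   (p3,z)→(p4,z,R)
state=p4 head=5 tape=xzyzz[_]   (p4,_)→(p0,x,L)
state=p0 head=4 tape=xzyz[z]x   (p0,z)→(p0,x,R)
state=p0 head=5 tape=xzyzx[x]   (p0,x)→(p2,z,L)
state=p2 head=4 tape=xzyz[x]z   (p2,x)→(p0,_,L)
state=p0 head=3 tape=xzy[z]_z   (p0,z)→(p0,x,R)
state=p0 head=4 tape=xzyx[_]z   (p0,_)→(p2,_,L)
state=p2 head=3 tape=xzy[x]_z   (p2,x)→(p0,_,L)
state=p0 head=2 tape=xz[y]__z   (p0,y)→(p2,y,R)
state=p2 head=3 tape=xzy[_]_z   (p2,_)→(p4,x,R)
state=p4 head=4 tape=xzyx[_]z   (p4,_)→(p0,x,L)
state=p0 head=3 tape=xzy[x]xz   (p0,x)→(p2,z,L)
state=p2 head=2 tape=xz[y]zxz   (p2,y)→(p3,z,R)
state=p3 head=3 tape=xzz[z]xz   (p3,z)→(p4,z,R)
state=p4 head=4 tape=xzzz[x]z   (p4,x)→(p1,z,L)
state=p1 head=3 tape=xzz[z]zz
M halts after 17 transitions.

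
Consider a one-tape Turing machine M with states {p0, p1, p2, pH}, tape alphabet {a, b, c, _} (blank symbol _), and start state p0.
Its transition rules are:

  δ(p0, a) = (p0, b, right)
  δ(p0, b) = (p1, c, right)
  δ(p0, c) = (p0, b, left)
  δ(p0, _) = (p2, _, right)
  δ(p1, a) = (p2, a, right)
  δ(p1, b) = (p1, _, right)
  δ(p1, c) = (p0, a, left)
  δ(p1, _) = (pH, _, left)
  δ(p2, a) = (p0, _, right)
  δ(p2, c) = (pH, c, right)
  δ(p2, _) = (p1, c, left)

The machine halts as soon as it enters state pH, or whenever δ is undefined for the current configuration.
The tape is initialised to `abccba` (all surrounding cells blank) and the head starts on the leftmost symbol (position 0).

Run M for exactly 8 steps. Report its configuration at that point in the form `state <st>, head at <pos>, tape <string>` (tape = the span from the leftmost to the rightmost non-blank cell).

state pH, head at 4, tape c_acba

state=p0 head=0 tape=[a]bccba   (p0,a)→(p0,b,right)
state=p0 head=1 tape=b[b]ccba   (p0,b)→(p1,c,right)
state=p1 head=2 tape=bc[c]cba   (p1,c)→(p0,a,left)
state=p0 head=1 tape=b[c]acba   (p0,c)→(p0,b,left)
state=p0 head=0 tape=[b]bacba   (p0,b)→(p1,c,right)
state=p1 head=1 tape=c[b]acba   (p1,b)→(p1,_,right)
state=p1 head=2 tape=c_[a]cba   (p1,a)→(p2,a,right)
state=p2 head=3 tape=c_a[c]ba   (p2,c)→(pH,c,right)
state=pH head=4 tape=c_ac[b]a
After 8 steps: state pH, head at 4, tape c_acba.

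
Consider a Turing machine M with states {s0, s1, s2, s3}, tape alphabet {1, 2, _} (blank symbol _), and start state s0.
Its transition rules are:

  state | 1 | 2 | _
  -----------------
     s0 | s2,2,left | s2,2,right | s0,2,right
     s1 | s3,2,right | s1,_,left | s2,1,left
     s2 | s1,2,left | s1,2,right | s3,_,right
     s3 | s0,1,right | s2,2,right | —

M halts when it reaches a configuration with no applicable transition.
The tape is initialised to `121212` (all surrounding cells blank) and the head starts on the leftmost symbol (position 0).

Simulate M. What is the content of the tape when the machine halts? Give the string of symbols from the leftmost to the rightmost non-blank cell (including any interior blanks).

12222222

state=s0 head=0 tape=__[1]21212__   (s0,1)→(s2,2,left)
state=s2 head=-1 tape=_[_]221212__   (s2,_)→(s3,_,right)
state=s3 head=0 tape=__[2]21212__   (s3,2)→(s2,2,right)
state=s2 head=1 tape=__2[2]1212__   (s2,2)→(s1,2,right)
state=s1 head=2 tape=__22[1]212__   (s1,1)→(s3,2,right)
state=s3 head=3 tape=__222[2]12__   (s3,2)→(s2,2,right)
state=s2 head=4 tape=__2222[1]2__   (s2,1)→(s1,2,left)
state=s1 head=3 tape=__222[2]22__   (s1,2)→(s1,_,left)
state=s1 head=2 tape=__22[2]_22__   (s1,2)→(s1,_,left)
state=s1 head=1 tape=__2[2]__22__   (s1,2)→(s1,_,left)
state=s1 head=0 tape=__[2]___22__   (s1,2)→(s1,_,left)
state=s1 head=-1 tape=_[_]____22__   (s1,_)→(s2,1,left)
state=s2 head=-2 tape=[_]1____22__   (s2,_)→(s3,_,right)
state=s3 head=-1 tape=_[1]____22__   (s3,1)→(s0,1,right)
state=s0 head=0 tape=_1[_]___22__   (s0,_)→(s0,2,right)
state=s0 head=1 tape=_12[_]__22__   (s0,_)→(s0,2,right)
state=s0 head=2 tape=_122[_]_22__   (s0,_)→(s0,2,right)
state=s0 head=3 tape=_1222[_]22__   (s0,_)→(s0,2,right)
state=s0 head=4 tape=_12222[2]2__   (s0,2)→(s2,2,right)
state=s2 head=5 tape=_122222[2]__   (s2,2)→(s1,2,right)
state=s1 head=6 tape=_1222222[_]_   (s1,_)→(s2,1,left)
state=s2 head=5 tape=_122222[2]1_   (s2,2)→(s1,2,right)
state=s1 head=6 tape=_1222222[1]_   (s1,1)→(s3,2,right)
state=s3 head=7 tape=_12222222[_]
The non-blank tape span at halt is 12222222.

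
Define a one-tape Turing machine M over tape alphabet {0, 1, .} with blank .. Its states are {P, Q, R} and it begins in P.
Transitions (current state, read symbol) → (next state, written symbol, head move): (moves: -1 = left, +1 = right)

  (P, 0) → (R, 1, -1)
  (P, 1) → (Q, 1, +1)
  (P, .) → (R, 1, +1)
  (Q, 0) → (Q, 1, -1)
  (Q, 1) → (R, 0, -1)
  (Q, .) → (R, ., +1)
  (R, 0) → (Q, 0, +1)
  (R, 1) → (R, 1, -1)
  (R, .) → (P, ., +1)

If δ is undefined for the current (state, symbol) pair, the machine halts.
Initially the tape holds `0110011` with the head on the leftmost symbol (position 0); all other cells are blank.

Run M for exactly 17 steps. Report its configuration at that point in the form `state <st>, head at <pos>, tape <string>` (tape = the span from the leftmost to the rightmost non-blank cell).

P | .[0]110011   read 0 → write 1, move -1, go to R
R | [.]1110011   read . → write ., move +1, go to P
P | .[1]110011   read 1 → write 1, move +1, go to Q
Q | .1[1]10011   read 1 → write 0, move -1, go to R
R | .[1]010011   read 1 → write 1, move -1, go to R
R | [.]1010011   read . → write ., move +1, go to P
P | .[1]010011   read 1 → write 1, move +1, go to Q
Q | .1[0]10011   read 0 → write 1, move -1, go to Q
Q | .[1]110011   read 1 → write 0, move -1, go to R
R | [.]0110011   read . → write ., move +1, go to P
P | .[0]110011   read 0 → write 1, move -1, go to R
R | [.]1110011   read . → write ., move +1, go to P
P | .[1]110011   read 1 → write 1, move +1, go to Q
Q | .1[1]10011   read 1 → write 0, move -1, go to R
R | .[1]010011   read 1 → write 1, move -1, go to R
R | [.]1010011   read . → write ., move +1, go to P
P | .[1]010011   read 1 → write 1, move +1, go to Q
Q | .1[0]10011
After 17 steps: state Q, head at 1, tape 1010011.

state Q, head at 1, tape 1010011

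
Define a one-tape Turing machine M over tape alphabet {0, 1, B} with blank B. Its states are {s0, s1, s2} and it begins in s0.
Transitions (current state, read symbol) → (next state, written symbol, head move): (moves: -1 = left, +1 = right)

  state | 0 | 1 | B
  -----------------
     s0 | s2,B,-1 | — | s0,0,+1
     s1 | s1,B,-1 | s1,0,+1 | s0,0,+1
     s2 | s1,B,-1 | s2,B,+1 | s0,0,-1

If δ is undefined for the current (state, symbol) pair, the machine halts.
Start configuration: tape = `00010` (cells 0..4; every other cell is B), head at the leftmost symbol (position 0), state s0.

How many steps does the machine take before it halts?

state=s0 head=0 tape=BBBBB[0]0010   (s0,0)→(s2,B,-1)
state=s2 head=-1 tape=BBBB[B]B0010   (s2,B)→(s0,0,-1)
state=s0 head=-2 tape=BBB[B]0B0010   (s0,B)→(s0,0,+1)
state=s0 head=-1 tape=BBB0[0]B0010   (s0,0)→(s2,B,-1)
state=s2 head=-2 tape=BBB[0]BB0010   (s2,0)→(s1,B,-1)
state=s1 head=-3 tape=BB[B]BBB0010   (s1,B)→(s0,0,+1)
state=s0 head=-2 tape=BB0[B]BB0010   (s0,B)→(s0,0,+1)
state=s0 head=-1 tape=BB00[B]B0010   (s0,B)→(s0,0,+1)
state=s0 head=0 tape=BB000[B]0010   (s0,B)→(s0,0,+1)
state=s0 head=1 tape=BB0000[0]010   (s0,0)→(s2,B,-1)
state=s2 head=0 tape=BB000[0]B010   (s2,0)→(s1,B,-1)
state=s1 head=-1 tape=BB00[0]BB010   (s1,0)→(s1,B,-1)
state=s1 head=-2 tape=BB0[0]BBB010   (s1,0)→(s1,B,-1)
state=s1 head=-3 tape=BB[0]BBBB010   (s1,0)→(s1,B,-1)
state=s1 head=-4 tape=B[B]BBBBB010   (s1,B)→(s0,0,+1)
state=s0 head=-3 tape=B0[B]BBBB010   (s0,B)→(s0,0,+1)
state=s0 head=-2 tape=B00[B]BBB010   (s0,B)→(s0,0,+1)
state=s0 head=-1 tape=B000[B]BB010   (s0,B)→(s0,0,+1)
state=s0 head=0 tape=B0000[B]B010   (s0,B)→(s0,0,+1)
state=s0 head=1 tape=B00000[B]010   (s0,B)→(s0,0,+1)
state=s0 head=2 tape=B000000[0]10   (s0,0)→(s2,B,-1)
state=s2 head=1 tape=B00000[0]B10   (s2,0)→(s1,B,-1)
state=s1 head=0 tape=B0000[0]BB10   (s1,0)→(s1,B,-1)
state=s1 head=-1 tape=B000[0]BBB10   (s1,0)→(s1,B,-1)
state=s1 head=-2 tape=B00[0]BBBB10   (s1,0)→(s1,B,-1)
state=s1 head=-3 tape=B0[0]BBBBB10   (s1,0)→(s1,B,-1)
state=s1 head=-4 tape=B[0]BBBBBB10   (s1,0)→(s1,B,-1)
state=s1 head=-5 tape=[B]BBBBBBB10   (s1,B)→(s0,0,+1)
state=s0 head=-4 tape=0[B]BBBBBB10   (s0,B)→(s0,0,+1)
state=s0 head=-3 tape=00[B]BBBBB10   (s0,B)→(s0,0,+1)
state=s0 head=-2 tape=000[B]BBBB10   (s0,B)→(s0,0,+1)
state=s0 head=-1 tape=0000[B]BBB10   (s0,B)→(s0,0,+1)
state=s0 head=0 tape=00000[B]BB10   (s0,B)→(s0,0,+1)
state=s0 head=1 tape=000000[B]B10   (s0,B)→(s0,0,+1)
state=s0 head=2 tape=0000000[B]10   (s0,B)→(s0,0,+1)
state=s0 head=3 tape=00000000[1]0
M halts after 35 transitions.

35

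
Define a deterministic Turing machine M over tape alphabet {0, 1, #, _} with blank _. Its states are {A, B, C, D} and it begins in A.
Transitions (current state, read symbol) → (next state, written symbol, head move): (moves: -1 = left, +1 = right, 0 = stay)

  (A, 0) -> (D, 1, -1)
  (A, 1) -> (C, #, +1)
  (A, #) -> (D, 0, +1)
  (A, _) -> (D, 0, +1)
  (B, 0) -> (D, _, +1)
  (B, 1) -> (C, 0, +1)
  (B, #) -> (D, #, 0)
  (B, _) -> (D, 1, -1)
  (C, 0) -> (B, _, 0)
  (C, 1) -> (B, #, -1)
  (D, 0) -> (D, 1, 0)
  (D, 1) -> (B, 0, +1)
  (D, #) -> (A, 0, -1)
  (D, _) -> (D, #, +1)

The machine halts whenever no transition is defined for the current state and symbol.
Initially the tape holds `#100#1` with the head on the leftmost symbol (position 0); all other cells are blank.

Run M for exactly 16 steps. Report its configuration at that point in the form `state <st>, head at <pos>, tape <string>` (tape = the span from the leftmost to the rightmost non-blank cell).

A | [#]100#1__   read # → write 0, move +1, go to D
D | 0[1]00#1__   read 1 → write 0, move +1, go to B
B | 00[0]0#1__   read 0 → write _, move +1, go to D
D | 00_[0]#1__   read 0 → write 1, move 0, go to D
D | 00_[1]#1__   read 1 → write 0, move +1, go to B
B | 00_0[#]1__   read # → write #, move 0, go to D
D | 00_0[#]1__   read # → write 0, move -1, go to A
A | 00_[0]01__   read 0 → write 1, move -1, go to D
D | 00[_]101__   read _ → write #, move +1, go to D
D | 00#[1]01__   read 1 → write 0, move +1, go to B
B | 00#0[0]1__   read 0 → write _, move +1, go to D
D | 00#0_[1]__   read 1 → write 0, move +1, go to B
B | 00#0_0[_]_   read _ → write 1, move -1, go to D
D | 00#0_[0]1_   read 0 → write 1, move 0, go to D
D | 00#0_[1]1_   read 1 → write 0, move +1, go to B
B | 00#0_0[1]_   read 1 → write 0, move +1, go to C
C | 00#0_00[_]
After 16 steps: state C, head at 7, tape 00#0_00.

state C, head at 7, tape 00#0_00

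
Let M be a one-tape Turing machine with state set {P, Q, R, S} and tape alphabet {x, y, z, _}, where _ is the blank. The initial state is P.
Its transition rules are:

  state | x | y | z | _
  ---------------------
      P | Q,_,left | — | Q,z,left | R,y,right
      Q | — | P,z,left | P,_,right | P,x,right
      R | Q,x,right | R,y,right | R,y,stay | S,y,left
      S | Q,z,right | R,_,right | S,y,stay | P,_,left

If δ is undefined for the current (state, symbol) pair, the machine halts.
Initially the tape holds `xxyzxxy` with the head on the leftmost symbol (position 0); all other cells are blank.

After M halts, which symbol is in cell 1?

y

state=P head=0 tape=__[x]xyzxxy   (P,x)→(Q,_,left)
state=Q head=-1 tape=_[_]_xyzxxy   (Q,_)→(P,x,right)
state=P head=0 tape=_x[_]xyzxxy   (P,_)→(R,y,right)
state=R head=1 tape=_xy[x]yzxxy   (R,x)→(Q,x,right)
state=Q head=2 tape=_xyx[y]zxxy   (Q,y)→(P,z,left)
state=P head=1 tape=_xy[x]zzxxy   (P,x)→(Q,_,left)
state=Q head=0 tape=_x[y]_zzxxy   (Q,y)→(P,z,left)
state=P head=-1 tape=_[x]z_zzxxy   (P,x)→(Q,_,left)
state=Q head=-2 tape=[_]_z_zzxxy   (Q,_)→(P,x,right)
state=P head=-1 tape=x[_]z_zzxxy   (P,_)→(R,y,right)
state=R head=0 tape=xy[z]_zzxxy   (R,z)→(R,y,stay)
state=R head=0 tape=xy[y]_zzxxy   (R,y)→(R,y,right)
state=R head=1 tape=xyy[_]zzxxy   (R,_)→(S,y,left)
state=S head=0 tape=xy[y]yzzxxy   (S,y)→(R,_,right)
state=R head=1 tape=xy_[y]zzxxy   (R,y)→(R,y,right)
state=R head=2 tape=xy_y[z]zxxy   (R,z)→(R,y,stay)
state=R head=2 tape=xy_y[y]zxxy   (R,y)→(R,y,right)
state=R head=3 tape=xy_yy[z]xxy   (R,z)→(R,y,stay)
state=R head=3 tape=xy_yy[y]xxy   (R,y)→(R,y,right)
state=R head=4 tape=xy_yyy[x]xy   (R,x)→(Q,x,right)
state=Q head=5 tape=xy_yyyx[x]y
Cell 1 holds y when M halts.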